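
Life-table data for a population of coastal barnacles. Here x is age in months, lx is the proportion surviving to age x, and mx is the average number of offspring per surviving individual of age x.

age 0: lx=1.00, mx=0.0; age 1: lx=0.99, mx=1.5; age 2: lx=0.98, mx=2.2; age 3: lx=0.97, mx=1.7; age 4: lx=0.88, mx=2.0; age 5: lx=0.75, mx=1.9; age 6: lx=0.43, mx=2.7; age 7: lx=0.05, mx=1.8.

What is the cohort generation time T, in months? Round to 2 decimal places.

3.34

lx·mx: 0, 1.485, 2.156, 1.649, 1.76, 1.425, 1.161, 0.09 → R0 = 9.726
x·lx·mx: 0, 1.485, 4.312, 4.947, 7.04, 7.125, 6.966, 0.63 → Σ = 32.505
T = 32.505 / 9.726 = 3.342073… → 3.34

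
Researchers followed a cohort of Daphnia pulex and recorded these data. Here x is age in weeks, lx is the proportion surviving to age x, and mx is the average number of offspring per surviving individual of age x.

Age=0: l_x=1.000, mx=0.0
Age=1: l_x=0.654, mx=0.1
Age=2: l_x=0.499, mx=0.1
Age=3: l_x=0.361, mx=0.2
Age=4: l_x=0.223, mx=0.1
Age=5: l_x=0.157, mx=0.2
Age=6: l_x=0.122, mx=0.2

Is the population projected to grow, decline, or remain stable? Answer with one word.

R0 = Σ lx·mx = 0 + 0.0654 + 0.0499 + 0.0722 + 0.0223 + 0.0314 + 0.0244 = 0.2656
R0 < 1, so the population is declining.

declining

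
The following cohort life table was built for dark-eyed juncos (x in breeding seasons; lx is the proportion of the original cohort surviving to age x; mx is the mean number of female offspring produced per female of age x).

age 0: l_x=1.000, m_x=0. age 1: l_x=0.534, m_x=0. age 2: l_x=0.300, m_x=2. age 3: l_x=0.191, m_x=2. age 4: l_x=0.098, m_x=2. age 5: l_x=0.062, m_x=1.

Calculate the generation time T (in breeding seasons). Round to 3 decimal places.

lx·mx: 0, 0, 0.6, 0.382, 0.196, 0.062 → R0 = 1.24
x·lx·mx: 0, 0, 1.2, 1.146, 0.784, 0.31 → Σ = 3.44
T = 3.44 / 1.24 = 2.774194… → 2.774

2.774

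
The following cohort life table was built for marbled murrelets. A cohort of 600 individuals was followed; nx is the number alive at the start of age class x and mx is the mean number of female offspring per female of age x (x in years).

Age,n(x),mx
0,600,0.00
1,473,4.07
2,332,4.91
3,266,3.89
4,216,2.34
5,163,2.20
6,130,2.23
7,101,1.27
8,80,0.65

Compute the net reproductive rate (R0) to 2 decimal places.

lx = nx/n0 = nx/600: 1, 0.78833…, 0.55333…, 0.44333…, 0.36, 0.27167…, 0.21667…, 0.16833…, 0.13333…
lx·mx by age: 0, 3.208517…, 2.716867…, 1.724567…, 0.8424, 0.597667…, 0.483167…, 0.213783…, 0.086667…
R0 = Σ lx·mx = 9.873633… → 9.87

9.87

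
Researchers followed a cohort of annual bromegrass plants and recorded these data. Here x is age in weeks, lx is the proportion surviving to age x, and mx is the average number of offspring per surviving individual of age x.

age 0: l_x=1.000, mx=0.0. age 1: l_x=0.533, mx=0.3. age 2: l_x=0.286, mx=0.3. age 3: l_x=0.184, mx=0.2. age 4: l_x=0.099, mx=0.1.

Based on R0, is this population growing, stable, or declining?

R0 = Σ lx·mx = 0 + 0.1599 + 0.0858 + 0.0368 + 0.0099 = 0.2924
R0 < 1, so the population is declining.

declining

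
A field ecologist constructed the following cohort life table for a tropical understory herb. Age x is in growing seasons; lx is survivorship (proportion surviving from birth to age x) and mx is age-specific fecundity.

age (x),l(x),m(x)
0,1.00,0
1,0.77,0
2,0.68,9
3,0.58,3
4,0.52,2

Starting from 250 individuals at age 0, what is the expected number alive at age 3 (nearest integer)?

145

Expected survivors = N0 · l_3 = 250 × 0.58 = 145 → 145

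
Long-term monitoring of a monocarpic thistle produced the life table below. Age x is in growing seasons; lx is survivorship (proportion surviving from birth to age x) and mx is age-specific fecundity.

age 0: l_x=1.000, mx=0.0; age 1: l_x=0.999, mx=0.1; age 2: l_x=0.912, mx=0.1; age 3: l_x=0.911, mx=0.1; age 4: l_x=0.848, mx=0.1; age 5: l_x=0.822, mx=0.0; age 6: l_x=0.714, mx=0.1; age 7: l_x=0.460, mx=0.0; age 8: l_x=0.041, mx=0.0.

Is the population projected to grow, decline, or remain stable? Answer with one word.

declining

R0 = Σ lx·mx = 0 + 0.0999 + 0.0912 + 0.0911 + 0.0848 + 0 + 0.0714 + 0 + 0 = 0.4384
R0 < 1, so the population is declining.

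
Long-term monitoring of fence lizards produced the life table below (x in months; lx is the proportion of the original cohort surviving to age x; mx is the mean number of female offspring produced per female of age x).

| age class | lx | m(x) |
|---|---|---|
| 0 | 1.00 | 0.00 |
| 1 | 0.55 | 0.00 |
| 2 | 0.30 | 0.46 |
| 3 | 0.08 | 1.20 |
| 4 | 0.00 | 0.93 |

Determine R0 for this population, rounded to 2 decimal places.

0.23

lx·mx by age: 0, 0, 0.138, 0.096, 0
R0 = Σ lx·mx = 0.234 → 0.23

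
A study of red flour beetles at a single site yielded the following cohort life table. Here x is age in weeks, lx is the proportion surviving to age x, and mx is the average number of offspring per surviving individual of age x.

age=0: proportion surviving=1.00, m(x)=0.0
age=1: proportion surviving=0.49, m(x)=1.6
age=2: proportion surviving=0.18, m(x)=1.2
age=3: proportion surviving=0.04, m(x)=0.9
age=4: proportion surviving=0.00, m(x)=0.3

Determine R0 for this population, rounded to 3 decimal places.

1.036

lx·mx by age: 0, 0.784, 0.216, 0.036, 0
R0 = Σ lx·mx = 1.036 → 1.036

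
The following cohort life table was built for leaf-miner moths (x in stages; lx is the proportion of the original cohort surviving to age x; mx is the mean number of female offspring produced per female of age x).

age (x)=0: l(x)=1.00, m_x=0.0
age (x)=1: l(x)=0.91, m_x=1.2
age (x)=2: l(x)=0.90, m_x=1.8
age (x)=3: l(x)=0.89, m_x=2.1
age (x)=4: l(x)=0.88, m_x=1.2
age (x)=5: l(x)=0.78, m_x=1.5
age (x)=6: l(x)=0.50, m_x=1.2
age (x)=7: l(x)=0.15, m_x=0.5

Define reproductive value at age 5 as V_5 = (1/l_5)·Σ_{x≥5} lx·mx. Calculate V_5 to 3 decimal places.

lx·mx for x ≥ 5: 1.17, 0.6, 0.075 → sum = 1.845
V_5 = 1.845 / l_5 = 1.845 / 0.78 = 2.365385… → 2.365

2.365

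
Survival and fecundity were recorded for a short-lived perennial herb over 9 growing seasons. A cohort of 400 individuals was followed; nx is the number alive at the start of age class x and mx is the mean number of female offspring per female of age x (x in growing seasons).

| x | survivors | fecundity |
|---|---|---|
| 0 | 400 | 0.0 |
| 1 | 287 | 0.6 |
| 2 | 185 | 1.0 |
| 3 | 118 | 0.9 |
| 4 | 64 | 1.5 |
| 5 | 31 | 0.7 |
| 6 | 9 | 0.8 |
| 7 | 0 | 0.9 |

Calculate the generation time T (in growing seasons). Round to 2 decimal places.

lx = nx/n0 = nx/400: 1, 0.7175, 0.4625, 0.295, 0.16, 0.0775, 0.0225, 0
lx·mx: 0, 0.4305, 0.4625, 0.2655, 0.24, 0.05425, 0.018, 0 → R0 = 1.47075
x·lx·mx: 0, 0.4305, 0.925, 0.7965, 0.96, 0.27125, 0.108, 0 → Σ = 3.49125
T = 3.49125 / 1.47075 = 2.373789… → 2.37

2.37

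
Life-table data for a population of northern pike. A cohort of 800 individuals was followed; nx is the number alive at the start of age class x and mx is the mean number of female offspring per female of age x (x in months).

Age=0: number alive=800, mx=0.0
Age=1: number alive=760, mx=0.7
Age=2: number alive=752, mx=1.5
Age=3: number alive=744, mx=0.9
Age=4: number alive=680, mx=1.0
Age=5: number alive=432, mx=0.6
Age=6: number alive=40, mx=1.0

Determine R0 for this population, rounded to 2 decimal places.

4.14

lx = nx/n0 = nx/800: 1, 0.95, 0.94, 0.93, 0.85, 0.54, 0.05
lx·mx by age: 0, 0.665, 1.41, 0.837, 0.85, 0.324, 0.05
R0 = Σ lx·mx = 4.136 → 4.14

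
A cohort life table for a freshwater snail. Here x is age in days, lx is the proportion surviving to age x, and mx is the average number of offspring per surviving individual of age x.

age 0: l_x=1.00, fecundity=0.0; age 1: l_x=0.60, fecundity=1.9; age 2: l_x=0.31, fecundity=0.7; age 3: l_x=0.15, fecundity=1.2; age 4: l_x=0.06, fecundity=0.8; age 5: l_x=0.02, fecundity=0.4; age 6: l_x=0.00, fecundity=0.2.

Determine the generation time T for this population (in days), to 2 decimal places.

lx·mx: 0, 1.14, 0.217, 0.18, 0.048, 0.008, 0 → R0 = 1.593
x·lx·mx: 0, 1.14, 0.434, 0.54, 0.192, 0.04, 0 → Σ = 2.346
T = 2.346 / 1.593 = 1.472693… → 1.47

1.47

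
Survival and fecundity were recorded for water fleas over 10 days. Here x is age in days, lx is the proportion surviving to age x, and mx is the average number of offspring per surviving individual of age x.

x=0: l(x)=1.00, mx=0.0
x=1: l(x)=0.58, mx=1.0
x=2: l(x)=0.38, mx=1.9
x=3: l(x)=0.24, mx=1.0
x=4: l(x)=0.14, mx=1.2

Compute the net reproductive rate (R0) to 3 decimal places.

1.710

lx·mx by age: 0, 0.58, 0.722, 0.24, 0.168
R0 = Σ lx·mx = 1.71 → 1.710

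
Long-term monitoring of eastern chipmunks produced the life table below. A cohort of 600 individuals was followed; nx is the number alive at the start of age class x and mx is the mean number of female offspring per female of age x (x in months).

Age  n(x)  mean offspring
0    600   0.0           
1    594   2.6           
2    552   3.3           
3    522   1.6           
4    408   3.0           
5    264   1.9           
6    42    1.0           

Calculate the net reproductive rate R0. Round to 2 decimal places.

lx = nx/n0 = nx/600: 1, 0.99, 0.92, 0.87, 0.68, 0.44, 0.07
lx·mx by age: 0, 2.574, 3.036, 1.392, 2.04, 0.836, 0.07
R0 = Σ lx·mx = 9.948 → 9.95

9.95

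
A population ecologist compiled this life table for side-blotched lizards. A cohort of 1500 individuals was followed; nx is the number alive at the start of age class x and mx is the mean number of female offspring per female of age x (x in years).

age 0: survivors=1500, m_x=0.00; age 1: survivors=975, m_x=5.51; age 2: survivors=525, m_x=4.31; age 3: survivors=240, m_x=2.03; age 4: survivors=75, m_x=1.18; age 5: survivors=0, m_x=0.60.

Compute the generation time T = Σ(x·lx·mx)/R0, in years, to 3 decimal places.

lx = nx/n0 = nx/1500: 1, 0.65, 0.35, 0.16, 0.05, 0
lx·mx: 0, 3.5815, 1.5085, 0.3248, 0.059, 0 → R0 = 5.4738
x·lx·mx: 0, 3.5815, 3.017, 0.9744, 0.236, 0 → Σ = 7.8089
T = 7.8089 / 5.4738 = 1.426596… → 1.427

1.427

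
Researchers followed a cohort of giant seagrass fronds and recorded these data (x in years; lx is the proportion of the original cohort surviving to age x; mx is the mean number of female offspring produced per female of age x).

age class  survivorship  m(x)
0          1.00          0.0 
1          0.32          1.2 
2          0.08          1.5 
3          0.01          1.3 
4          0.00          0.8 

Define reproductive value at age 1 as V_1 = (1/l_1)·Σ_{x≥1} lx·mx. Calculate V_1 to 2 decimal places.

1.62

lx·mx for x ≥ 1: 0.384, 0.12, 0.013, 0 → sum = 0.517
V_1 = 0.517 / l_1 = 0.517 / 0.32 = 1.615625 → 1.62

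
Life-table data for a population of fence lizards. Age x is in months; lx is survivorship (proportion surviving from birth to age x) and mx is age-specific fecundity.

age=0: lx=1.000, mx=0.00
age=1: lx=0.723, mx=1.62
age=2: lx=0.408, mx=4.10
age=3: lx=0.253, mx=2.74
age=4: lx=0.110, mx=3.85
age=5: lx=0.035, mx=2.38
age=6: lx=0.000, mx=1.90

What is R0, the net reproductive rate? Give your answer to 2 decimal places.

4.04

lx·mx by age: 0, 1.17126, 1.6728, 0.69322, 0.4235, 0.0833, 0
R0 = Σ lx·mx = 4.04408 → 4.04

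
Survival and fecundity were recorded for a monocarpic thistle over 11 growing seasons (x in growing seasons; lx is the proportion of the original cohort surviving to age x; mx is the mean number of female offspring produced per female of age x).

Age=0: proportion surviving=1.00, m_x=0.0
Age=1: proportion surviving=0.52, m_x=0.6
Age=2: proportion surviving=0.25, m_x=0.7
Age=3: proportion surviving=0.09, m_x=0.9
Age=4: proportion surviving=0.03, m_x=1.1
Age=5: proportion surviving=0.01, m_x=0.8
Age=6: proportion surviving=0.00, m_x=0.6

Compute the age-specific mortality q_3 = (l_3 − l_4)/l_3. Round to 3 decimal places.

0.667

q_3 = (l_3 − l_4) / l_3 = (0.09 − 0.03) / 0.09
     = 0.06 / 0.09 = 0.666667… → 0.667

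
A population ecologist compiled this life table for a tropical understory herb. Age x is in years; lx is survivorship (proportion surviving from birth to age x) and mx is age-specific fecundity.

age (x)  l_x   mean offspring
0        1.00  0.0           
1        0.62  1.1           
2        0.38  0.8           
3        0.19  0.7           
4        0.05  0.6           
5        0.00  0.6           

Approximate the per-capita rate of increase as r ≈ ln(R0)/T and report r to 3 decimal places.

R0 = Σ lx·mx = 0 + 0.682 + 0.304 + 0.133 + 0.03 + 0 = 1.149
Σ x·lx·mx = 1.809; T = 1.809/1.149 = 1.57441…
r ≈ ln(R0)/T = ln(1.149)/1.57441… = 0.08822… → 0.088

0.088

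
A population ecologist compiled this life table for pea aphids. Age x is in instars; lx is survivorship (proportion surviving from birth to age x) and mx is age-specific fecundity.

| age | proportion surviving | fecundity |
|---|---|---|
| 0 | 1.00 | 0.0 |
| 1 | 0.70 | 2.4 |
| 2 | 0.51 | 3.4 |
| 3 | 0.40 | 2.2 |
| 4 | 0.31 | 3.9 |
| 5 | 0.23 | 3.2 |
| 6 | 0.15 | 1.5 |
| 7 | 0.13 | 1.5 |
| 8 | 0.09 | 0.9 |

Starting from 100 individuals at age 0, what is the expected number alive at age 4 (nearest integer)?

Expected survivors = N0 · l_4 = 100 × 0.31 = 31 → 31

31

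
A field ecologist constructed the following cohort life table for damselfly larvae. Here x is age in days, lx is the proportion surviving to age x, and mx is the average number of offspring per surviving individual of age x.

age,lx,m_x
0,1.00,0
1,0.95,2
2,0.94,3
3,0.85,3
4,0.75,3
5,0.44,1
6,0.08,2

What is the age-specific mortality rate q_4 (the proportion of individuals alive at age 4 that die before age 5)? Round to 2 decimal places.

q_4 = (l_4 − l_5) / l_4 = (0.75 − 0.44) / 0.75
     = 0.31 / 0.75 = 0.413333… → 0.41

0.41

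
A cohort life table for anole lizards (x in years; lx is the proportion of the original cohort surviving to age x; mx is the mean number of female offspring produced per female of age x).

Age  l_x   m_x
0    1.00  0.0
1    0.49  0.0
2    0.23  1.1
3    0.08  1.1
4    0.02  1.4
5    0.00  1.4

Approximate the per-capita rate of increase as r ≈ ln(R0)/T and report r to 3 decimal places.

R0 = Σ lx·mx = 0 + 0 + 0.253 + 0.088 + 0.028 + 0 = 0.369
Σ x·lx·mx = 0.882; T = 0.882/0.369 = 2.39024…
r ≈ ln(R0)/T = ln(0.369)/2.39024… = -0.41709… → -0.417

-0.417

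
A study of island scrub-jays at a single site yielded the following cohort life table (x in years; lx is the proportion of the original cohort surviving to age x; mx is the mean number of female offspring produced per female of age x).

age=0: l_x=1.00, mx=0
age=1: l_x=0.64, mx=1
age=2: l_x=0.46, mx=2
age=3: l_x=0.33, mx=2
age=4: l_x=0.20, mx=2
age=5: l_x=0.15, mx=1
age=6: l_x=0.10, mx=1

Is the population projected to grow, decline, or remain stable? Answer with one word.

growing

R0 = Σ lx·mx = 0 + 0.64 + 0.92 + 0.66 + 0.4 + 0.15 + 0.1 = 2.87
R0 > 1, so the population is growing.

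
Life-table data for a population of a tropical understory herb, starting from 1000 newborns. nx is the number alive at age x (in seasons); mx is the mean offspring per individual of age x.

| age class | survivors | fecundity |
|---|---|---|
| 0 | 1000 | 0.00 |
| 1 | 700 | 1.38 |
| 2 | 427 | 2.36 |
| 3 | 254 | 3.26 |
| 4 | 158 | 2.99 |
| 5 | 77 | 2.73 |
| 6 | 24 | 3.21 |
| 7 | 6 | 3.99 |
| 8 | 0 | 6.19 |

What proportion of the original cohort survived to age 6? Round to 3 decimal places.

0.024

l_6 = n_6/n_0 = 24/1000 = 0.024 → 0.024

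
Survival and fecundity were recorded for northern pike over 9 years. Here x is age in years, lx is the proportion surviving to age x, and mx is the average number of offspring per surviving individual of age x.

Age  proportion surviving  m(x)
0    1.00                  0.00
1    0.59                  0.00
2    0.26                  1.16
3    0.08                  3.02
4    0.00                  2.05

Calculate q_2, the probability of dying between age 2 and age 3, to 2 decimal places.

q_2 = (l_2 − l_3) / l_2 = (0.26 − 0.08) / 0.26
     = 0.18 / 0.26 = 0.692308… → 0.69

0.69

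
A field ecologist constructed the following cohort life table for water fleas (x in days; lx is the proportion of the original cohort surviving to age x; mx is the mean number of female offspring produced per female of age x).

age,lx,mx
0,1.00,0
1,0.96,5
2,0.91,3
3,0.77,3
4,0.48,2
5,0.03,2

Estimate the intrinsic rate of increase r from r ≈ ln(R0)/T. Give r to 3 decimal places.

1.214

R0 = Σ lx·mx = 0 + 4.8 + 2.73 + 2.31 + 0.96 + 0.06 = 10.86
Σ x·lx·mx = 21.33; T = 21.33/10.86 = 1.96409…
r ≈ ln(R0)/T = ln(10.86)/1.96409… = 1.21435… → 1.214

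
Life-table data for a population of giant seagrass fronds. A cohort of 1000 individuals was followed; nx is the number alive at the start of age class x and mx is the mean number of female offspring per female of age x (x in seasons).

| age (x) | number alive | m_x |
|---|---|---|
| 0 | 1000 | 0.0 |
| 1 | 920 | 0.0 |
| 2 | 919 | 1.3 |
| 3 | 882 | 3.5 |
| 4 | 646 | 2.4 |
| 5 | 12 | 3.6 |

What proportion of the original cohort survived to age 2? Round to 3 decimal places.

l_2 = n_2/n_0 = 919/1000 = 0.919 → 0.919

0.919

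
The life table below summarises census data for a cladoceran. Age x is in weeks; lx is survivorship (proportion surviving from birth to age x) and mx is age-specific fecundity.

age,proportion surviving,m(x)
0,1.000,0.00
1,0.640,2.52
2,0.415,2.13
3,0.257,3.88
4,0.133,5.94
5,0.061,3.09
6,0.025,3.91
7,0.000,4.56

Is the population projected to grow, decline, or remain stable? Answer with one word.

R0 = Σ lx·mx = 0 + 1.6128 + 0.88395 + 0.99716 + 0.79002 + 0.18849 + 0.09775 + 0 = 4.57017
R0 > 1, so the population is growing.

growing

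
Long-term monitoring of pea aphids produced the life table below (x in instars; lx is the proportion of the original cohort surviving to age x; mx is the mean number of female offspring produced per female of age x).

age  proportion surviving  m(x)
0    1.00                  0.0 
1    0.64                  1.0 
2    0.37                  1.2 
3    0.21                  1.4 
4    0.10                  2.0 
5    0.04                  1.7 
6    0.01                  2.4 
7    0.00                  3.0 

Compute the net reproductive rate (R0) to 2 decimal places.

1.67

lx·mx by age: 0, 0.64, 0.444, 0.294, 0.2, 0.068, 0.024, 0
R0 = Σ lx·mx = 1.67 → 1.67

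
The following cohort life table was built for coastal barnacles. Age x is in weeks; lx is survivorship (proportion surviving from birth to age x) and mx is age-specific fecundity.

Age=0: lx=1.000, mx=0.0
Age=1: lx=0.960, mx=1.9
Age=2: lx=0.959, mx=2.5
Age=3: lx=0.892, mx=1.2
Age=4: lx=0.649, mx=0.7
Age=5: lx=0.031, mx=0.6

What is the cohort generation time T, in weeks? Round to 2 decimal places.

2.04

lx·mx: 0, 1.824, 2.3975, 1.0704, 0.4543, 0.0186 → R0 = 5.7648
x·lx·mx: 0, 1.824, 4.795, 3.2112, 1.8172, 0.093 → Σ = 11.7404
T = 11.7404 / 5.7648 = 2.036567… → 2.04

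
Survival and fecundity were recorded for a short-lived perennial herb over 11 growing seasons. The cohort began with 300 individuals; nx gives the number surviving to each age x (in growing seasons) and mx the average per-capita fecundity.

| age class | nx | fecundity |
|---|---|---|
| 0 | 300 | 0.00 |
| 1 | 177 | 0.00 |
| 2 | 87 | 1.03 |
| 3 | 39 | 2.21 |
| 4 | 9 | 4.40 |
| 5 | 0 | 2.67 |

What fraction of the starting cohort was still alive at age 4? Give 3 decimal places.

l_4 = n_4/n_0 = 9/300 = 0.03 → 0.030

0.030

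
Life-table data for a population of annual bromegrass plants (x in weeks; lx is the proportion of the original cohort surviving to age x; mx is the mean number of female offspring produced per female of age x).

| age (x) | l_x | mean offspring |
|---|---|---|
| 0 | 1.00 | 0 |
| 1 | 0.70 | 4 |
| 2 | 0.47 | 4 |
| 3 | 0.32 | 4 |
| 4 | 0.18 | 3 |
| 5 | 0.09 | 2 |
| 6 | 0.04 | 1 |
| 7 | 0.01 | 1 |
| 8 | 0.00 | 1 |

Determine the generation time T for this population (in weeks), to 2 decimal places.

2.05

lx·mx: 0, 2.8, 1.88, 1.28, 0.54, 0.18, 0.04, 0.01, 0 → R0 = 6.73
x·lx·mx: 0, 2.8, 3.76, 3.84, 2.16, 0.9, 0.24, 0.07, 0 → Σ = 13.77
T = 13.77 / 6.73 = 2.046062… → 2.05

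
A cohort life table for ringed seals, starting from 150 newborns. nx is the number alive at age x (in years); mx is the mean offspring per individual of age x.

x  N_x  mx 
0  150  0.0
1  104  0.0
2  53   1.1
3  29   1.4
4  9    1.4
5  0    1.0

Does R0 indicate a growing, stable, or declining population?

lx = nx/n0 = nx/150: 1, 0.69333…, 0.35333…, 0.19333…, 0.06, 0
R0 = Σ lx·mx = 0 + 0 + 0.388667… + 0.270667… + 0.084 + 0 = 0.743333…
R0 < 1, so the population is declining.

declining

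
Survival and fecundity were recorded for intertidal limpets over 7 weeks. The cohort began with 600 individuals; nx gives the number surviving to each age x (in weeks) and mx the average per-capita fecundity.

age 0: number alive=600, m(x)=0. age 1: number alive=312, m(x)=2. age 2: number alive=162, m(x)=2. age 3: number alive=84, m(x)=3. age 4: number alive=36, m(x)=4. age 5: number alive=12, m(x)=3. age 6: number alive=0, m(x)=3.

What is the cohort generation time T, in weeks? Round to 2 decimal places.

lx = nx/n0 = nx/600: 1, 0.52, 0.27, 0.14, 0.06, 0.02, 0
lx·mx: 0, 1.04, 0.54, 0.42, 0.24, 0.06, 0 → R0 = 2.3
x·lx·mx: 0, 1.04, 1.08, 1.26, 0.96, 0.3, 0 → Σ = 4.64
T = 4.64 / 2.3 = 2.017391… → 2.02

2.02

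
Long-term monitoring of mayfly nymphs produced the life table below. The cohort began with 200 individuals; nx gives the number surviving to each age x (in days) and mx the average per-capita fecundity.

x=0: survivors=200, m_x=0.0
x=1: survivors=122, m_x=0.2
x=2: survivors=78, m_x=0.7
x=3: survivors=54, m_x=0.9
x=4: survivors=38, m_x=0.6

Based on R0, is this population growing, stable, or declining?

lx = nx/n0 = nx/200: 1, 0.61, 0.39, 0.27, 0.19
R0 = Σ lx·mx = 0 + 0.122 + 0.273 + 0.243 + 0.114 = 0.752
R0 < 1, so the population is declining.

declining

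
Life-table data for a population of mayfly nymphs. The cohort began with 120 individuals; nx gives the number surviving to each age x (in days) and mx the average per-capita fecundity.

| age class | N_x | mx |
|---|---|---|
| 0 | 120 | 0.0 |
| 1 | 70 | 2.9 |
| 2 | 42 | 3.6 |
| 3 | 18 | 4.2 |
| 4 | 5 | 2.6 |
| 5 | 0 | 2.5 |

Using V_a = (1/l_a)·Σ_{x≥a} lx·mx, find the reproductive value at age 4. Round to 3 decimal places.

lx = nx/n0 = nx/120: 1, 0.58333…, 0.35, 0.15, 0.04167…, 0
lx·mx for x ≥ 4: 0.108333…, 0 → sum = 0.108333…
V_4 = 0.108333… / l_4 = 0.108333… / 0.041667… = 2.6… → 2.600

2.600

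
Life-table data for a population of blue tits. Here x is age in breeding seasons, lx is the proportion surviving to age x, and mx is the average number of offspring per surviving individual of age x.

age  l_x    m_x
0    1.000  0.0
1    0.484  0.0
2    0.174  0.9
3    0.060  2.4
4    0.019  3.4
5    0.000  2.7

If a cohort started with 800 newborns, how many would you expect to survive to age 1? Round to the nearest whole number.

Expected survivors = N0 · l_1 = 800 × 0.484 = 387.2 → 387

387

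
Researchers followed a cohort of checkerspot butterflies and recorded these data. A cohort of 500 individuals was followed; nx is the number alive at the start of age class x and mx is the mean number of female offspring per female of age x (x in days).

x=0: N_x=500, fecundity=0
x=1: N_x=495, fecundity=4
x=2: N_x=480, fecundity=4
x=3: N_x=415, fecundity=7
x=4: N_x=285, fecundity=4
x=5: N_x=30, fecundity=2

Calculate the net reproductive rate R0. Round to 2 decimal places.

lx = nx/n0 = nx/500: 1, 0.99, 0.96, 0.83, 0.57, 0.06
lx·mx by age: 0, 3.96, 3.84, 5.81, 2.28, 0.12
R0 = Σ lx·mx = 16.01 → 16.01

16.01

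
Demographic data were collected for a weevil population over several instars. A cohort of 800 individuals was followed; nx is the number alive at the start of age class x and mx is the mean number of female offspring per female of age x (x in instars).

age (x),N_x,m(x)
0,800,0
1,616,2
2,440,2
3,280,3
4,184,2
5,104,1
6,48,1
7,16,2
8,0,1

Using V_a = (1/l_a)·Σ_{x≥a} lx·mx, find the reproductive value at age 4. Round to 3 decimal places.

lx = nx/n0 = nx/800: 1, 0.77, 0.55, 0.35, 0.23, 0.13, 0.06, 0.02, 0
lx·mx for x ≥ 4: 0.46, 0.13, 0.06, 0.04, 0 → sum = 0.69
V_4 = 0.69 / l_4 = 0.69 / 0.23 = 3 → 3.000

3.000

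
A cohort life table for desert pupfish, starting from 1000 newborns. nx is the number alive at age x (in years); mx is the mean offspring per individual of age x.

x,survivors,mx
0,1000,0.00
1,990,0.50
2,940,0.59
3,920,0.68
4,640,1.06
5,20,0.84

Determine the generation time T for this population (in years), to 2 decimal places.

lx = nx/n0 = nx/1000: 1, 0.99, 0.94, 0.92, 0.64, 0.02
lx·mx: 0, 0.495, 0.5546, 0.6256, 0.6784, 0.0168 → R0 = 2.3704
x·lx·mx: 0, 0.495, 1.1092, 1.8768, 2.7136, 0.084 → Σ = 6.2786
T = 6.2786 / 2.3704 = 2.648751… → 2.65

2.65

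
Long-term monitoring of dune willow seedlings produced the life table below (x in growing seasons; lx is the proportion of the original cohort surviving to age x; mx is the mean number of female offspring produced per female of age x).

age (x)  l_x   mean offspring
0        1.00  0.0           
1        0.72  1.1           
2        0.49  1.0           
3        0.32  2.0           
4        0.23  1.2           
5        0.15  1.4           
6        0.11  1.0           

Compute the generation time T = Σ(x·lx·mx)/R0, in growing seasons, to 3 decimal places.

lx·mx: 0, 0.792, 0.49, 0.64, 0.276, 0.21, 0.11 → R0 = 2.518
x·lx·mx: 0, 0.792, 0.98, 1.92, 1.104, 1.05, 0.66 → Σ = 6.506
T = 6.506 / 2.518 = 2.583797… → 2.584

2.584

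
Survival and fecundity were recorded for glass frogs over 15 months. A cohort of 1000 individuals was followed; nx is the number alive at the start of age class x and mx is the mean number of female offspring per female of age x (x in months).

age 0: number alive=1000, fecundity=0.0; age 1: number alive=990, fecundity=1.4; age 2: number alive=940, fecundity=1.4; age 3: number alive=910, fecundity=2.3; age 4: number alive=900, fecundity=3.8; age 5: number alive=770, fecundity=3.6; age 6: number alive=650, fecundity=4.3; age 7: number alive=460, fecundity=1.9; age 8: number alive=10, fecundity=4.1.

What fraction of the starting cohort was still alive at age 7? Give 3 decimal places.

0.460

l_7 = n_7/n_0 = 460/1000 = 0.46 → 0.460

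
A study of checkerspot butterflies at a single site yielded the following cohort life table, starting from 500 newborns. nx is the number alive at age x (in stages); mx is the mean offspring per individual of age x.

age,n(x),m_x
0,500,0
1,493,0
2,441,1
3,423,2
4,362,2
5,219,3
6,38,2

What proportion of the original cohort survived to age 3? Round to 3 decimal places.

0.846

l_3 = n_3/n_0 = 423/500 = 0.846 → 0.846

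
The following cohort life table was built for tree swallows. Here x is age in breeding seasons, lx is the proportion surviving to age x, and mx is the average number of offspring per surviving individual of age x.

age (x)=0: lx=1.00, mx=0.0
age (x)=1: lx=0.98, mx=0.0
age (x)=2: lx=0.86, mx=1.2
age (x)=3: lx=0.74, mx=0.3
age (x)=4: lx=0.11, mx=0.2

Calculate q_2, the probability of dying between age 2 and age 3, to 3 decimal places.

0.140

q_2 = (l_2 − l_3) / l_2 = (0.86 − 0.74) / 0.86
     = 0.12 / 0.86 = 0.139535… → 0.140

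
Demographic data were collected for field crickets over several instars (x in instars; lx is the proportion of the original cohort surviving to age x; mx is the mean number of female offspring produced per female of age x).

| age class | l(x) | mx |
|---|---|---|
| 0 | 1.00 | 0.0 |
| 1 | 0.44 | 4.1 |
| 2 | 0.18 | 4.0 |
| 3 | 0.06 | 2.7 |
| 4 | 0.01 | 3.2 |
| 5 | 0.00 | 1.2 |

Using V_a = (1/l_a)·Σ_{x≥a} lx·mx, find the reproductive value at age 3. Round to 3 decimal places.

lx·mx for x ≥ 3: 0.162, 0.032, 0 → sum = 0.194
V_3 = 0.194 / l_3 = 0.194 / 0.06 = 3.233333… → 3.233

3.233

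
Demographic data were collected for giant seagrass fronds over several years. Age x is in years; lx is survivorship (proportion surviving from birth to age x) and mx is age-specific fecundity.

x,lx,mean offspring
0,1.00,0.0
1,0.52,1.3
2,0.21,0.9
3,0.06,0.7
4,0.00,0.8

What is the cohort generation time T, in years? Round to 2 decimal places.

1.30

lx·mx: 0, 0.676, 0.189, 0.042, 0 → R0 = 0.907
x·lx·mx: 0, 0.676, 0.378, 0.126, 0 → Σ = 1.18
T = 1.18 / 0.907 = 1.300992… → 1.30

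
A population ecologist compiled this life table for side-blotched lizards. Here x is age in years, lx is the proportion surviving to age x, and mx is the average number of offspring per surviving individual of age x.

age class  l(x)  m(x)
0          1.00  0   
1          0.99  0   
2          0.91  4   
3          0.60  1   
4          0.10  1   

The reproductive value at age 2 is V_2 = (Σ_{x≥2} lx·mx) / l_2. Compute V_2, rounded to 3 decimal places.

4.769

lx·mx for x ≥ 2: 3.64, 0.6, 0.1 → sum = 4.34
V_2 = 4.34 / l_2 = 4.34 / 0.91 = 4.769231… → 4.769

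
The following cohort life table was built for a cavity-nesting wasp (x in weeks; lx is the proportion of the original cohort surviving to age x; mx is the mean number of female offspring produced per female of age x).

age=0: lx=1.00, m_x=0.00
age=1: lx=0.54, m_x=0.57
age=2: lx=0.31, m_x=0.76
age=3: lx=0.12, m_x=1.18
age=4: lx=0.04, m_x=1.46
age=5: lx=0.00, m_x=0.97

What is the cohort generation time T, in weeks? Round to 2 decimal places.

1.93

lx·mx: 0, 0.3078, 0.2356, 0.1416, 0.0584, 0 → R0 = 0.7434
x·lx·mx: 0, 0.3078, 0.4712, 0.4248, 0.2336, 0 → Σ = 1.4374
T = 1.4374 / 0.7434 = 1.933549… → 1.93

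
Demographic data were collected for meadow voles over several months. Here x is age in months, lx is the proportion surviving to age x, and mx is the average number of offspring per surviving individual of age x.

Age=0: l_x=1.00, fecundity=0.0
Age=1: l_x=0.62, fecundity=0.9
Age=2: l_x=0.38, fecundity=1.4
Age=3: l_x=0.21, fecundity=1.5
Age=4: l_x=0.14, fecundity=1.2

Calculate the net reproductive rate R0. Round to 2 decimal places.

lx·mx by age: 0, 0.558, 0.532, 0.315, 0.168
R0 = Σ lx·mx = 1.573 → 1.57

1.57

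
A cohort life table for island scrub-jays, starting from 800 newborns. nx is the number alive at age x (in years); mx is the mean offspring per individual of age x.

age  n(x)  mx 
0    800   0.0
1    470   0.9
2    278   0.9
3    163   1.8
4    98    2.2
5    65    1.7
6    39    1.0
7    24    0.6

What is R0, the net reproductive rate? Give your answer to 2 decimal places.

1.68

lx = nx/n0 = nx/800: 1, 0.5875, 0.3475, 0.20375, 0.1225, 0.08125, 0.04875, 0.03
lx·mx by age: 0, 0.52875, 0.31275, 0.36675, 0.2695, 0.138125, 0.04875, 0.018
R0 = Σ lx·mx = 1.682625 → 1.68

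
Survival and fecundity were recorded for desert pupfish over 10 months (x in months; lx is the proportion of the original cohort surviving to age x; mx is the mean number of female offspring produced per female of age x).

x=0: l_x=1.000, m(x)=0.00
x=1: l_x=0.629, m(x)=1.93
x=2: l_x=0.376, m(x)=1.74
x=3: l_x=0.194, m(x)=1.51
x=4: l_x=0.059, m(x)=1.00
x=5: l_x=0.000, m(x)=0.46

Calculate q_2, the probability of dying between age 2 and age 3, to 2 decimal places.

q_2 = (l_2 − l_3) / l_2 = (0.376 − 0.194) / 0.376
     = 0.182 / 0.376 = 0.484043… → 0.48

0.48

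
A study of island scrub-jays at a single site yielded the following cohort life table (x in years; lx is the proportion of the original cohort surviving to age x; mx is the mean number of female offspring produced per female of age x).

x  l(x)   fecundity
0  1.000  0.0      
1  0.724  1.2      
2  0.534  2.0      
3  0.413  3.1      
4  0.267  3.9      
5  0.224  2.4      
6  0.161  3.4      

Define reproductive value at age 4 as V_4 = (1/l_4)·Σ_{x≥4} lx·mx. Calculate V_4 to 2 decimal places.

7.96

lx·mx for x ≥ 4: 1.0413, 0.5376, 0.5474 → sum = 2.1263
V_4 = 2.1263 / l_4 = 2.1263 / 0.267 = 7.96367… → 7.96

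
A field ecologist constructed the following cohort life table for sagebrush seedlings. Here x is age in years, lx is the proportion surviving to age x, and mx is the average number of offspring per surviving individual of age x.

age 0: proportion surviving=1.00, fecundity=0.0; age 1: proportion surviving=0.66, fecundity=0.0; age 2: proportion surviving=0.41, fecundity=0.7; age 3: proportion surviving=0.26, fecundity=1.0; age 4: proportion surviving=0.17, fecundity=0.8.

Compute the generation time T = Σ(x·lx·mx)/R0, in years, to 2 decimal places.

2.78

lx·mx: 0, 0, 0.287, 0.26, 0.136 → R0 = 0.683
x·lx·mx: 0, 0, 0.574, 0.78, 0.544 → Σ = 1.898
T = 1.898 / 0.683 = 2.778917… → 2.78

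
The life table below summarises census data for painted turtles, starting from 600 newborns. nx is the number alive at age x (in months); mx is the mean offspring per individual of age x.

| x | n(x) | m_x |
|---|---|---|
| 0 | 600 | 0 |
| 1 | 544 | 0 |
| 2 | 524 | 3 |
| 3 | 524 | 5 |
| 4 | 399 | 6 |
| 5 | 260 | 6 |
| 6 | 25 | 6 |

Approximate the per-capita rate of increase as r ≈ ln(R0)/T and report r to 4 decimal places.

0.7442

lx = nx/n0 = nx/600: 1, 0.90667…, 0.87333…, 0.87333…, 0.665, 0.43333…, 0.04167…
R0 = Σ lx·mx = 0 + 0 + 2.62… + 4.36667… + 3.99 + 2.6… + 0.25… = 13.826667…
Σ x·lx·mx = 48.8…; T = 48.8…/13.826667… = 3.52941…
r ≈ ln(R0)/T = ln(13.826667…)/3.52941… = 0.744203… → 0.7442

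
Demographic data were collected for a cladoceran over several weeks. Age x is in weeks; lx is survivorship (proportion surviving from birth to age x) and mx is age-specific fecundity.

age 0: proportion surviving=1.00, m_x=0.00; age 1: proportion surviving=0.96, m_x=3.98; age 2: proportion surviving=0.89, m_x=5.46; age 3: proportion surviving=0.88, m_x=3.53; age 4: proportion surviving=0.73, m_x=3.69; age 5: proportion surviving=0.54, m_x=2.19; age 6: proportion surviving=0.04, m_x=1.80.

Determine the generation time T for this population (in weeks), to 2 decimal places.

lx·mx: 0, 3.8208, 4.8594, 3.1064, 2.6937, 1.1826, 0.072 → R0 = 15.7349
x·lx·mx: 0, 3.8208, 9.7188, 9.3192, 10.7748, 5.913, 0.432 → Σ = 39.9786
T = 39.9786 / 15.7349 = 2.54076… → 2.54

2.54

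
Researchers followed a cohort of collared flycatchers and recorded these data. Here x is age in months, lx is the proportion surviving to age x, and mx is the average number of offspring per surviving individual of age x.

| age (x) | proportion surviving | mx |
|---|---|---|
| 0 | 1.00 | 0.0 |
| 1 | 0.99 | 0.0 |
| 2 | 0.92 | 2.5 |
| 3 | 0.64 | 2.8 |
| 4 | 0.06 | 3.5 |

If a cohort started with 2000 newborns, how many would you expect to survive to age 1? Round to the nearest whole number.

1980

Expected survivors = N0 · l_1 = 2000 × 0.99 = 1980 → 1980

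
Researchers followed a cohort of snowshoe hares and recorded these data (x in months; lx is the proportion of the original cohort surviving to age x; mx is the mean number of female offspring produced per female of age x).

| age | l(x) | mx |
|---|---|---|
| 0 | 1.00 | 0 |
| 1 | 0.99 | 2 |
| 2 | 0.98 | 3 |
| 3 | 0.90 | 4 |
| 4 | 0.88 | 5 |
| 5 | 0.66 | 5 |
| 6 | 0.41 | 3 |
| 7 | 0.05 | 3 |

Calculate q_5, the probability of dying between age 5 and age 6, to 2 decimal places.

0.38

q_5 = (l_5 − l_6) / l_5 = (0.66 − 0.41) / 0.66
     = 0.25 / 0.66 = 0.378788… → 0.38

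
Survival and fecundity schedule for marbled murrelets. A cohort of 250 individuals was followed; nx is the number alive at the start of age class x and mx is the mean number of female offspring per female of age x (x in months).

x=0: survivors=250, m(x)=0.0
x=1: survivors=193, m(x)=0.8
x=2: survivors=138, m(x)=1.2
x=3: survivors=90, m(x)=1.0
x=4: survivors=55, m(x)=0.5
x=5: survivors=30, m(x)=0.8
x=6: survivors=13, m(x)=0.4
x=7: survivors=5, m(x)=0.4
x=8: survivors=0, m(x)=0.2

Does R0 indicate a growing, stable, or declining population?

growing

lx = nx/n0 = nx/250: 1, 0.772, 0.552, 0.36, 0.22, 0.12, 0.052, 0.02, 0
R0 = Σ lx·mx = 0 + 0.6176 + 0.6624 + 0.36 + 0.11 + 0.096 + 0.0208 + 0.008 + 0 = 1.8748
R0 > 1, so the population is growing.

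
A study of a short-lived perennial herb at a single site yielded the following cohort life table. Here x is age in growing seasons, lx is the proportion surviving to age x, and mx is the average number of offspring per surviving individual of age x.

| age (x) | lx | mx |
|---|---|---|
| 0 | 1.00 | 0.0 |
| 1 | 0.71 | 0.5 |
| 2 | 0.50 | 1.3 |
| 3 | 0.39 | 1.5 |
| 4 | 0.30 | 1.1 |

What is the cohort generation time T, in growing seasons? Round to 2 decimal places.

lx·mx: 0, 0.355, 0.65, 0.585, 0.33 → R0 = 1.92
x·lx·mx: 0, 0.355, 1.3, 1.755, 1.32 → Σ = 4.73
T = 4.73 / 1.92 = 2.463542… → 2.46

2.46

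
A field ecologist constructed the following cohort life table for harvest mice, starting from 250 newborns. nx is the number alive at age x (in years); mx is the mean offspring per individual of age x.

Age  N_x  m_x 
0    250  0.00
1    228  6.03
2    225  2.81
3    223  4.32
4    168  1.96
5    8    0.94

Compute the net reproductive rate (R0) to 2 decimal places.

lx = nx/n0 = nx/250: 1, 0.912, 0.9, 0.892, 0.672, 0.032
lx·mx by age: 0, 5.49936, 2.529, 3.85344, 1.31712, 0.03008
R0 = Σ lx·mx = 13.229 → 13.23

13.23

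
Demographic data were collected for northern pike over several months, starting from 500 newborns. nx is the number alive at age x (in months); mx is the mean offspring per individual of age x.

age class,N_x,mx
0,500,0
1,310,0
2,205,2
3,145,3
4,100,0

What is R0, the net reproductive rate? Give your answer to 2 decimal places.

lx = nx/n0 = nx/500: 1, 0.62, 0.41, 0.29, 0.2
lx·mx by age: 0, 0, 0.82, 0.87, 0
R0 = Σ lx·mx = 1.69 → 1.69

1.69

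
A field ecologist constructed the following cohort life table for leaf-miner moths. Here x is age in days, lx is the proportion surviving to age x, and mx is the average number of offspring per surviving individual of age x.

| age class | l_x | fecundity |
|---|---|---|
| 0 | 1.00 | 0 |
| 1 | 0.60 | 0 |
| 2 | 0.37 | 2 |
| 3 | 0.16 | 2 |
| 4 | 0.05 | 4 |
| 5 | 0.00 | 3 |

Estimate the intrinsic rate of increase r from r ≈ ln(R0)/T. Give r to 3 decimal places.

R0 = Σ lx·mx = 0 + 0 + 0.74 + 0.32 + 0.2 + 0 = 1.26
Σ x·lx·mx = 3.24; T = 3.24/1.26 = 2.57143…
r ≈ ln(R0)/T = ln(1.26)/2.57143… = 0.08988… → 0.090

0.090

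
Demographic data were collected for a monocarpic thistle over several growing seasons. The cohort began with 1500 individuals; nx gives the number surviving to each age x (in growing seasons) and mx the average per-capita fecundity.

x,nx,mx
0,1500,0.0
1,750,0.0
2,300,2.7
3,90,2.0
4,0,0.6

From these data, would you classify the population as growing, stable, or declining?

declining

lx = nx/n0 = nx/1500: 1, 0.5, 0.2, 0.06, 0
R0 = Σ lx·mx = 0 + 0 + 0.54 + 0.12 + 0 = 0.66
R0 < 1, so the population is declining.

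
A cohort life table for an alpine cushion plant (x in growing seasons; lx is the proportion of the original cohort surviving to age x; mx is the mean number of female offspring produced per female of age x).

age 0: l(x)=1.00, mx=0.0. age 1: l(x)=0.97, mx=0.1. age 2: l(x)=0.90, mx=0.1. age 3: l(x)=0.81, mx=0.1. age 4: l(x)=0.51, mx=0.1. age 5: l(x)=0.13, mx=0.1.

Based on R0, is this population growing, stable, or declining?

R0 = Σ lx·mx = 0 + 0.097 + 0.09 + 0.081 + 0.051 + 0.013 = 0.332
R0 < 1, so the population is declining.

declining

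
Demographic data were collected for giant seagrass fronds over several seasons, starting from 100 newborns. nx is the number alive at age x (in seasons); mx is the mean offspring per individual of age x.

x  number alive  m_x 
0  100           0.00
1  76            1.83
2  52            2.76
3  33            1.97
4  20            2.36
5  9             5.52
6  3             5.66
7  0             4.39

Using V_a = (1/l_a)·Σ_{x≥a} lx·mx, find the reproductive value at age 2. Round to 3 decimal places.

lx = nx/n0 = nx/100: 1, 0.76, 0.52, 0.33, 0.2, 0.09, 0.03, 0
lx·mx for x ≥ 2: 1.4352, 0.6501, 0.472, 0.4968, 0.1698, 0 → sum = 3.2239
V_2 = 3.2239 / l_2 = 3.2239 / 0.52 = 6.199808… → 6.200

6.200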